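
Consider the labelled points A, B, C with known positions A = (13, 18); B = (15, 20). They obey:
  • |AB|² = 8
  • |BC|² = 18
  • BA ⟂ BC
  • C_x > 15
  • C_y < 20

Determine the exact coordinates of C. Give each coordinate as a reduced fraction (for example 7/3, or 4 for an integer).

C = (18, 17)

1. C_x = 18  [[BA ⟂ BC ⇒ -2x-2y+70=0] ∩ [|C−(15, 20)|²=18]]
2. C_y = 17  [[BA ⟂ BC ⇒ -2x-2y+70=0] ∩ [|C−(15, 20)|²=18]]
   so C = (18, 17)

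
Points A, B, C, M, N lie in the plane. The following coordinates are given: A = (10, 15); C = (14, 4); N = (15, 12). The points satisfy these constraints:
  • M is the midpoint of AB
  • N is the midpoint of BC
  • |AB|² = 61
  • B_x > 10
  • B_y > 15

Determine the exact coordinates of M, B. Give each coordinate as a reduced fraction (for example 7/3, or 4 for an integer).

1. B_x = 16  [B = 2·N−C = 2·(15, 12)−(14, 4)]
2. B_y = 20  [B = 2·N−C = 2·(15, 12)−(14, 4)]
   so B = (16, 20)
3. M_x = 13  [2·M = A+B = (10, 15)+(16, 20)]
4. M_y = 35/2  [2·M = A+B = (10, 15)+(16, 20)]
   so M = (13, 35/2)

M = (13, 35/2)
B = (16, 20)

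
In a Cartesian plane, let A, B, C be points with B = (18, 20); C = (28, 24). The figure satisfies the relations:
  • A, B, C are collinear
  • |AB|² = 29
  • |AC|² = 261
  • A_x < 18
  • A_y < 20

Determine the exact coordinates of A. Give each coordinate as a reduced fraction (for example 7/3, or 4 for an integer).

1. A_x = 13  [[A, B, C are collinear ⇒ -4x+10y-128=0] ∩ [|A−(18, 20)|²=29]]
2. A_y = 18  [[A, B, C are collinear ⇒ -4x+10y-128=0] ∩ [|A−(18, 20)|²=29]]
   so A = (13, 18)

A = (13, 18)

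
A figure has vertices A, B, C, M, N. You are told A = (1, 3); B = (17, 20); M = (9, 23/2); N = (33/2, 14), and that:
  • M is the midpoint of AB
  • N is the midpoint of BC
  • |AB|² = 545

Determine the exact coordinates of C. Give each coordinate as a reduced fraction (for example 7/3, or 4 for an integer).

C = (16, 8)

1. C_x = 16  [C = 2·N−B = 2·(33/2, 14)−(17, 20)]
2. C_y = 8  [C = 2·N−B = 2·(33/2, 14)−(17, 20)]
   so C = (16, 8)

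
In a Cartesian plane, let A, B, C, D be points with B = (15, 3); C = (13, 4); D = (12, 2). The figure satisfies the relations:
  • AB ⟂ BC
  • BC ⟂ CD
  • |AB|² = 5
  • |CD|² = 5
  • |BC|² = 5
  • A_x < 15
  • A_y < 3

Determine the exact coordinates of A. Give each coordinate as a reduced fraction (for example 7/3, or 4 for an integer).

1. A_x = 14  [[AB ⟂ BC ⇒ 2x-1y-27=0] ∩ [|A−(15, 3)|²=5]]
2. A_y = 1  [[AB ⟂ BC ⇒ 2x-1y-27=0] ∩ [|A−(15, 3)|²=5]]
   so A = (14, 1)

A = (14, 1)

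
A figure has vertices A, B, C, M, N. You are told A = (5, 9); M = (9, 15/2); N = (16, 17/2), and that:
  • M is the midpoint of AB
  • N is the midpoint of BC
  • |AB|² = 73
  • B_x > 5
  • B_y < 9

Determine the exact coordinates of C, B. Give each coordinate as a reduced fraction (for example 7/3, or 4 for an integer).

1. B_x = 13  [B = 2·M−A = 2·(9, 15/2)−(5, 9)]
2. B_y = 6  [B = 2·M−A = 2·(9, 15/2)−(5, 9)]
   so B = (13, 6)
3. C_x = 19  [C = 2·N−B = 2·(16, 17/2)−(13, 6)]
4. C_y = 11  [C = 2·N−B = 2·(16, 17/2)−(13, 6)]
   so C = (19, 11)

C = (19, 11)
B = (13, 6)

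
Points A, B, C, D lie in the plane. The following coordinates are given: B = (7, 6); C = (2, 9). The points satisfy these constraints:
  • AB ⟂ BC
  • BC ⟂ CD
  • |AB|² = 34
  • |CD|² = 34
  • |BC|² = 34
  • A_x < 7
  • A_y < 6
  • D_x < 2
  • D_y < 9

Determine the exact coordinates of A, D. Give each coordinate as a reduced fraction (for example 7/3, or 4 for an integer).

1. A_x = 4  [[AB ⟂ BC ⇒ 5x-3y-17=0] ∩ [|A−(7, 6)|²=34]]
2. A_y = 1  [[AB ⟂ BC ⇒ 5x-3y-17=0] ∩ [|A−(7, 6)|²=34]]
   so A = (4, 1)
3. D_x = -1  [[BC ⟂ CD ⇒ -5x+3y-17=0] ∩ [|D−(2, 9)|²=34]]
4. D_y = 4  [[BC ⟂ CD ⇒ -5x+3y-17=0] ∩ [|D−(2, 9)|²=34]]
   so D = (-1, 4)

A = (4, 1)
D = (-1, 4)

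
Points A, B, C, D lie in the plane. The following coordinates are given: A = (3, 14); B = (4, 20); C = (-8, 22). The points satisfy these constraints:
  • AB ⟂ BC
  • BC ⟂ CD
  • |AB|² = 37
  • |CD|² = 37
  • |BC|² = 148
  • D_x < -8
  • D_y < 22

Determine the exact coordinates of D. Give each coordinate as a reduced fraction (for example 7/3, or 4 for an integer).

1. D_x = -9  [[BC ⟂ CD ⇒ -12x+2y-140=0] ∩ [|D−(-8, 22)|²=37]]
2. D_y = 16  [[BC ⟂ CD ⇒ -12x+2y-140=0] ∩ [|D−(-8, 22)|²=37]]
   so D = (-9, 16)

D = (-9, 16)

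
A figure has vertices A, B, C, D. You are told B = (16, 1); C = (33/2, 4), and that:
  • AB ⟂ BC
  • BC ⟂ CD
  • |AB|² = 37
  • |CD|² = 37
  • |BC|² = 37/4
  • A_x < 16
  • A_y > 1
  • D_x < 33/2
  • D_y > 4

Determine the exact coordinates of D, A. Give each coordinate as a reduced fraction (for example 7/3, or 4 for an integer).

1. D_x = 21/2  [[BC ⟂ CD ⇒ 1/2x+3y-81/4=0] ∩ [|D−(33/2, 4)|²=37]]
2. D_y = 5  [[BC ⟂ CD ⇒ 1/2x+3y-81/4=0] ∩ [|D−(33/2, 4)|²=37]]
   so D = (21/2, 5)
3. A_x = 10  [[AB ⟂ BC ⇒ -1/2x-3y+11=0] ∩ [|A−(16, 1)|²=37]]
4. A_y = 2  [[AB ⟂ BC ⇒ -1/2x-3y+11=0] ∩ [|A−(16, 1)|²=37]]
   so A = (10, 2)

D = (21/2, 5)
A = (10, 2)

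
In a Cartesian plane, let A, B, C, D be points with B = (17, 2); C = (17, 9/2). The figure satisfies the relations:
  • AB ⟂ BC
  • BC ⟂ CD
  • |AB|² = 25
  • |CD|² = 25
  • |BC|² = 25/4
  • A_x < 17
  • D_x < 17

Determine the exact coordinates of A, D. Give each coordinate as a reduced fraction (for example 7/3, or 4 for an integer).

1. A_x = 12  [[AB ⟂ BC ⇒ -5/2y+5=0] ∩ [|A−(17, 2)|²=25]]
2. A_y = 2  [[AB ⟂ BC ⇒ -5/2y+5=0] ∩ [|A−(17, 2)|²=25]]
   so A = (12, 2)
3. D_x = 12  [[BC ⟂ CD ⇒ 5/2y-45/4=0] ∩ [|D−(17, 9/2)|²=25]]
4. D_y = 9/2  [[BC ⟂ CD ⇒ 5/2y-45/4=0] ∩ [|D−(17, 9/2)|²=25]]
   so D = (12, 9/2)

A = (12, 2)
D = (12, 9/2)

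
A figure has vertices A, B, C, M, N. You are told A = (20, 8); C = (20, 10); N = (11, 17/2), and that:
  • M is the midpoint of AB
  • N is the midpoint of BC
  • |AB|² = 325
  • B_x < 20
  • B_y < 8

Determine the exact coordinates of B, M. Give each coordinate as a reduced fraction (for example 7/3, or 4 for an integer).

B = (2, 7)
M = (11, 15/2)

1. B_x = 2  [B = 2·N−C = 2·(11, 17/2)−(20, 10)]
2. B_y = 7  [B = 2·N−C = 2·(11, 17/2)−(20, 10)]
   so B = (2, 7)
3. M_x = 11  [2·M = A+B = (20, 8)+(2, 7)]
4. M_y = 15/2  [2·M = A+B = (20, 8)+(2, 7)]
   so M = (11, 15/2)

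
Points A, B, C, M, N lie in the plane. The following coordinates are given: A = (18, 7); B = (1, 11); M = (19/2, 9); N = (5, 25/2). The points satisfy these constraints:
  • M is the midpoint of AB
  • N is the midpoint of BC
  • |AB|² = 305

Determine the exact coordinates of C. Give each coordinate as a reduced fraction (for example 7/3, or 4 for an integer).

1. C_x = 9  [C = 2·N−B = 2·(5, 25/2)−(1, 11)]
2. C_y = 14  [C = 2·N−B = 2·(5, 25/2)−(1, 11)]
   so C = (9, 14)

C = (9, 14)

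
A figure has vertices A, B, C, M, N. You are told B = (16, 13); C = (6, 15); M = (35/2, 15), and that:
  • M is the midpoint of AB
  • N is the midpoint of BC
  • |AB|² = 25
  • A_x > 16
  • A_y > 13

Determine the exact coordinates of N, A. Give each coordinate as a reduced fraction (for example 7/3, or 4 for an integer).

1. A_x = 19  [A = 2·M−B = 2·(35/2, 15)−(16, 13)]
2. A_y = 17  [A = 2·M−B = 2·(35/2, 15)−(16, 13)]
   so A = (19, 17)
3. N_x = 11  [2·N = B+C = (16, 13)+(6, 15)]
4. N_y = 14  [2·N = B+C = (16, 13)+(6, 15)]
   so N = (11, 14)

N = (11, 14)
A = (19, 17)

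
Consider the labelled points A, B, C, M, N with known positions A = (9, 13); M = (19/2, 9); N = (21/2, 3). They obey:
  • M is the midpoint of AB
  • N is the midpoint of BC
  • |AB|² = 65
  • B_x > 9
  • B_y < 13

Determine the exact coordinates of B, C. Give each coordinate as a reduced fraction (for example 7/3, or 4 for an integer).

B = (10, 5)
C = (11, 1)

1. B_x = 10  [B = 2·M−A = 2·(19/2, 9)−(9, 13)]
2. B_y = 5  [B = 2·M−A = 2·(19/2, 9)−(9, 13)]
   so B = (10, 5)
3. C_x = 11  [C = 2·N−B = 2·(21/2, 3)−(10, 5)]
4. C_y = 1  [C = 2·N−B = 2·(21/2, 3)−(10, 5)]
   so C = (11, 1)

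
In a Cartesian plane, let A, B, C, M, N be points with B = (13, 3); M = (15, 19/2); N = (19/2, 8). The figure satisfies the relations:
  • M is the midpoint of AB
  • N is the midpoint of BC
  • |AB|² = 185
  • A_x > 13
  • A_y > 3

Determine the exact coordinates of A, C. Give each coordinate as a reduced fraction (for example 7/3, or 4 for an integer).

1. A_x = 17  [A = 2·M−B = 2·(15, 19/2)−(13, 3)]
2. A_y = 16  [A = 2·M−B = 2·(15, 19/2)−(13, 3)]
   so A = (17, 16)
3. C_x = 6  [C = 2·N−B = 2·(19/2, 8)−(13, 3)]
4. C_y = 13  [C = 2·N−B = 2·(19/2, 8)−(13, 3)]
   so C = (6, 13)

A = (17, 16)
C = (6, 13)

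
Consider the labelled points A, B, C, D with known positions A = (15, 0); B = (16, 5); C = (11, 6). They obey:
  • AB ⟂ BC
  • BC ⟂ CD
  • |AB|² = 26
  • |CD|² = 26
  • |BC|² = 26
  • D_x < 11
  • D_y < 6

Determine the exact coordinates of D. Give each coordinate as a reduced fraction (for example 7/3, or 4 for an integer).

D = (10, 1)

1. D_x = 10  [[BC ⟂ CD ⇒ -5x+1y+49=0] ∩ [|D−(11, 6)|²=26]]
2. D_y = 1  [[BC ⟂ CD ⇒ -5x+1y+49=0] ∩ [|D−(11, 6)|²=26]]
   so D = (10, 1)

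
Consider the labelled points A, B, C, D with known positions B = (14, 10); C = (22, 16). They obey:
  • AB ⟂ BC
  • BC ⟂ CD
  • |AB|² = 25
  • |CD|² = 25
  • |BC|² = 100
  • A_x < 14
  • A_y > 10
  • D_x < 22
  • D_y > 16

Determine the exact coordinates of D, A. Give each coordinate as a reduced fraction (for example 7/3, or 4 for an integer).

D = (19, 20)
A = (11, 14)

1. D_x = 19  [[BC ⟂ CD ⇒ 8x+6y-272=0] ∩ [|D−(22, 16)|²=25]]
2. D_y = 20  [[BC ⟂ CD ⇒ 8x+6y-272=0] ∩ [|D−(22, 16)|²=25]]
   so D = (19, 20)
3. A_x = 11  [[AB ⟂ BC ⇒ -8x-6y+172=0] ∩ [|A−(14, 10)|²=25]]
4. A_y = 14  [[AB ⟂ BC ⇒ -8x-6y+172=0] ∩ [|A−(14, 10)|²=25]]
   so A = (11, 14)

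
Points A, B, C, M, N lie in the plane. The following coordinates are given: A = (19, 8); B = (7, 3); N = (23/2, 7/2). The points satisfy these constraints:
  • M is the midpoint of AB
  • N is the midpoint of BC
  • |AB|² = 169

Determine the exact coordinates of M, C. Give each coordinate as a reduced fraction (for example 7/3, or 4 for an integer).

1. M_x = 13  [2·M = A+B = (19, 8)+(7, 3)]
2. M_y = 11/2  [2·M = A+B = (19, 8)+(7, 3)]
   so M = (13, 11/2)
3. C_x = 16  [C = 2·N−B = 2·(23/2, 7/2)−(7, 3)]
4. C_y = 4  [C = 2·N−B = 2·(23/2, 7/2)−(7, 3)]
   so C = (16, 4)

M = (13, 11/2)
C = (16, 4)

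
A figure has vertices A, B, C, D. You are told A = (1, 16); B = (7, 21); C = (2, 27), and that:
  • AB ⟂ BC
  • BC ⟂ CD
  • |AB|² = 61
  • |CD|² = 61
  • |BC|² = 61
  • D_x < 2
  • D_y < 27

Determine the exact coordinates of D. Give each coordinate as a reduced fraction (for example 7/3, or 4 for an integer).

D = (-4, 22)

1. D_x = -4  [[BC ⟂ CD ⇒ -5x+6y-152=0] ∩ [|D−(2, 27)|²=61]]
2. D_y = 22  [[BC ⟂ CD ⇒ -5x+6y-152=0] ∩ [|D−(2, 27)|²=61]]
   so D = (-4, 22)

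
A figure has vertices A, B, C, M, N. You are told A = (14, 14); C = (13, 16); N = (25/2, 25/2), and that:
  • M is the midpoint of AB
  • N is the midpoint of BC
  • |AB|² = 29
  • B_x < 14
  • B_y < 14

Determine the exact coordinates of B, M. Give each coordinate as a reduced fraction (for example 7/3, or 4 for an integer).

B = (12, 9)
M = (13, 23/2)

1. B_x = 12  [B = 2·N−C = 2·(25/2, 25/2)−(13, 16)]
2. B_y = 9  [B = 2·N−C = 2·(25/2, 25/2)−(13, 16)]
   so B = (12, 9)
3. M_x = 13  [2·M = A+B = (14, 14)+(12, 9)]
4. M_y = 23/2  [2·M = A+B = (14, 14)+(12, 9)]
   so M = (13, 23/2)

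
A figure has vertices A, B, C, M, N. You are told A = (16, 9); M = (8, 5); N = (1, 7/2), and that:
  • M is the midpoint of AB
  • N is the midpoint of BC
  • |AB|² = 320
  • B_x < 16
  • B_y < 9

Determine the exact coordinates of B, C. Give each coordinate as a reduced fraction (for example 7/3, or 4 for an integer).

B = (0, 1)
C = (2, 6)

1. B_x = 0  [B = 2·M−A = 2·(8, 5)−(16, 9)]
2. B_y = 1  [B = 2·M−A = 2·(8, 5)−(16, 9)]
   so B = (0, 1)
3. C_x = 2  [C = 2·N−B = 2·(1, 7/2)−(0, 1)]
4. C_y = 6  [C = 2·N−B = 2·(1, 7/2)−(0, 1)]
   so C = (2, 6)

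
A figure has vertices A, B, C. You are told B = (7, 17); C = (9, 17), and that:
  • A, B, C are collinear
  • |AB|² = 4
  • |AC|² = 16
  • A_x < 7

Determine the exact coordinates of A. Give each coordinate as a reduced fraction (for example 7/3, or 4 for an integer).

A = (5, 17)

1. A_x = 5  [[A, B, C are collinear ⇒ 2y-34=0] ∩ [|A−(7, 17)|²=4]]
2. A_y = 17  [[A, B, C are collinear ⇒ 2y-34=0] ∩ [|A−(7, 17)|²=4]]
   so A = (5, 17)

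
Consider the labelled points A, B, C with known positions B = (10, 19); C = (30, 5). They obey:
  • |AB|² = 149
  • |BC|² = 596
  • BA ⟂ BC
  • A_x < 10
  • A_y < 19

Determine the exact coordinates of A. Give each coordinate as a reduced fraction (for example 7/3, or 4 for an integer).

A = (3, 9)

1. A_x = 3  [[BA ⟂ BC ⇒ 20x-14y+66=0] ∩ [|A−(10, 19)|²=149]]
2. A_y = 9  [[BA ⟂ BC ⇒ 20x-14y+66=0] ∩ [|A−(10, 19)|²=149]]
   so A = (3, 9)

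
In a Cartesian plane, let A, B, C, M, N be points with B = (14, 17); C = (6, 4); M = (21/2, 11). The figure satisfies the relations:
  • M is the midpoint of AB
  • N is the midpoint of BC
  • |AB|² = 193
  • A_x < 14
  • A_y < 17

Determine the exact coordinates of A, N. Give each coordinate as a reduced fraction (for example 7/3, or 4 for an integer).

1. A_x = 7  [A = 2·M−B = 2·(21/2, 11)−(14, 17)]
2. A_y = 5  [A = 2·M−B = 2·(21/2, 11)−(14, 17)]
   so A = (7, 5)
3. N_x = 10  [2·N = B+C = (14, 17)+(6, 4)]
4. N_y = 21/2  [2·N = B+C = (14, 17)+(6, 4)]
   so N = (10, 21/2)

A = (7, 5)
N = (10, 21/2)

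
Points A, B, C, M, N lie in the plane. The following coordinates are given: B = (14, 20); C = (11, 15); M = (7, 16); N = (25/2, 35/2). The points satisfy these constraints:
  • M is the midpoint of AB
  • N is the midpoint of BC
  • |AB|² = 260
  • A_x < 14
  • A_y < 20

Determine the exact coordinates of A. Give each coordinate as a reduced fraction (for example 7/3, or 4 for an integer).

1. A_x = 0  [A = 2·M−B = 2·(7, 16)−(14, 20)]
2. A_y = 12  [A = 2·M−B = 2·(7, 16)−(14, 20)]
   so A = (0, 12)

A = (0, 12)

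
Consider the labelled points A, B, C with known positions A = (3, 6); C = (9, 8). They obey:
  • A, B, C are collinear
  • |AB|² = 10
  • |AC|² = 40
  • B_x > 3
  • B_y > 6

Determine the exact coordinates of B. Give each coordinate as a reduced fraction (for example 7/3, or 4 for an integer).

1. B_x = 6  [[A, B, C are collinear ⇒ 2x-6y+30=0] ∩ [|B−(3, 6)|²=10]]
2. B_y = 7  [[A, B, C are collinear ⇒ 2x-6y+30=0] ∩ [|B−(3, 6)|²=10]]
   so B = (6, 7)

B = (6, 7)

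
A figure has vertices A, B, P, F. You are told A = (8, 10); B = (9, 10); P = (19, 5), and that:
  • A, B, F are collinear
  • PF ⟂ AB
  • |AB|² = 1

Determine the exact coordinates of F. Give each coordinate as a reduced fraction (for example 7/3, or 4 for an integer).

F = (19, 10)

1. F_x = 19  [[A, B, F are collinear ⇒ 1y-10=0] ∩ [PF ⟂ AB ⇒ 1x-19=0]]
2. F_y = 10  [[A, B, F are collinear ⇒ 1y-10=0] ∩ [PF ⟂ AB ⇒ 1x-19=0]]
   so F = (19, 10)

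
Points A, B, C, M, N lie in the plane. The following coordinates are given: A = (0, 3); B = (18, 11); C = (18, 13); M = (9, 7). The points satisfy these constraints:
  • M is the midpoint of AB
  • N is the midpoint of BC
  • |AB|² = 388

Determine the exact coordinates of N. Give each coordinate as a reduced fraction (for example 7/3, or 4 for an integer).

1. N_x = 18  [2·N = B+C = (18, 11)+(18, 13)]
2. N_y = 12  [2·N = B+C = (18, 11)+(18, 13)]
   so N = (18, 12)

N = (18, 12)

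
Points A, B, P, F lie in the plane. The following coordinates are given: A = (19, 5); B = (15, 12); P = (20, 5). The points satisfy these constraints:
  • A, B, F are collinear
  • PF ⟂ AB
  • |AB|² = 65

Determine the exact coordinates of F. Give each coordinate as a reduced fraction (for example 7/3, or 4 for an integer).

F = (1251/65, 297/65)

1. F_x = 1251/65  [[A, B, F are collinear ⇒ -7x-4y+153=0] ∩ [PF ⟂ AB ⇒ -4x+7y+45=0]]
2. F_y = 297/65  [[A, B, F are collinear ⇒ -7x-4y+153=0] ∩ [PF ⟂ AB ⇒ -4x+7y+45=0]]
   so F = (1251/65, 297/65)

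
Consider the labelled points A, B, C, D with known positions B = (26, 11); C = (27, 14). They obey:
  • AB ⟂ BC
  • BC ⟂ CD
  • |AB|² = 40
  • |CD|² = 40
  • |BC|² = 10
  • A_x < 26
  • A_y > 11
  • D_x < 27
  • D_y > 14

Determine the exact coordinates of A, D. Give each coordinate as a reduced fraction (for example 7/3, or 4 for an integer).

1. A_x = 20  [[AB ⟂ BC ⇒ -1x-3y+59=0] ∩ [|A−(26, 11)|²=40]]
2. A_y = 13  [[AB ⟂ BC ⇒ -1x-3y+59=0] ∩ [|A−(26, 11)|²=40]]
   so A = (20, 13)
3. D_x = 21  [[BC ⟂ CD ⇒ 1x+3y-69=0] ∩ [|D−(27, 14)|²=40]]
4. D_y = 16  [[BC ⟂ CD ⇒ 1x+3y-69=0] ∩ [|D−(27, 14)|²=40]]
   so D = (21, 16)

A = (20, 13)
D = (21, 16)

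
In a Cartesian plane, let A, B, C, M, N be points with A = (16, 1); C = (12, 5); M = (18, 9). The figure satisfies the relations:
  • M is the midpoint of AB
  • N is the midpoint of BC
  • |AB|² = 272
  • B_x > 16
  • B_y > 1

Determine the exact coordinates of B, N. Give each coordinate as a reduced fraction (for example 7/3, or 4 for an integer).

B = (20, 17)
N = (16, 11)

1. B_x = 20  [B = 2·M−A = 2·(18, 9)−(16, 1)]
2. B_y = 17  [B = 2·M−A = 2·(18, 9)−(16, 1)]
   so B = (20, 17)
3. N_x = 16  [2·N = B+C = (20, 17)+(12, 5)]
4. N_y = 11  [2·N = B+C = (20, 17)+(12, 5)]
   so N = (16, 11)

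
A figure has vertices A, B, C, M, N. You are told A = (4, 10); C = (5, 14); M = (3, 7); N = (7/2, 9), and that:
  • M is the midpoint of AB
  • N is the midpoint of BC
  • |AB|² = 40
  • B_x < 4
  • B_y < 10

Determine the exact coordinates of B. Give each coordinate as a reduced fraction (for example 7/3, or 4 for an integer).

1. B_x = 2  [B = 2·M−A = 2·(3, 7)−(4, 10)]
2. B_y = 4  [B = 2·M−A = 2·(3, 7)−(4, 10)]
   so B = (2, 4)

B = (2, 4)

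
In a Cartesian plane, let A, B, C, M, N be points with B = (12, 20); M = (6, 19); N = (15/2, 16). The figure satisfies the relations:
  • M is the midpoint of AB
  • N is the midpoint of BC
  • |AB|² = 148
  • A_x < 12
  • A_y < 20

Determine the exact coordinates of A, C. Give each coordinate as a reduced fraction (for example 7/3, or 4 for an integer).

1. A_x = 0  [A = 2·M−B = 2·(6, 19)−(12, 20)]
2. A_y = 18  [A = 2·M−B = 2·(6, 19)−(12, 20)]
   so A = (0, 18)
3. C_x = 3  [C = 2·N−B = 2·(15/2, 16)−(12, 20)]
4. C_y = 12  [C = 2·N−B = 2·(15/2, 16)−(12, 20)]
   so C = (3, 12)

A = (0, 18)
C = (3, 12)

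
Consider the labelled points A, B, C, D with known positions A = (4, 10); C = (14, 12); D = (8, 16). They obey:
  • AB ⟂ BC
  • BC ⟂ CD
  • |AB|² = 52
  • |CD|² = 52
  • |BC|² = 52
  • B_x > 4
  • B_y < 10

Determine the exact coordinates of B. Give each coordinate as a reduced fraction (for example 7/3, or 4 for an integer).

1. B_x = 10  [[BC ⟂ CD ⇒ 6x-4y-36=0] ∩ [|B−(4, 10)|²=52]]
2. B_y = 6  [[BC ⟂ CD ⇒ 6x-4y-36=0] ∩ [|B−(4, 10)|²=52]]
   so B = (10, 6)

B = (10, 6)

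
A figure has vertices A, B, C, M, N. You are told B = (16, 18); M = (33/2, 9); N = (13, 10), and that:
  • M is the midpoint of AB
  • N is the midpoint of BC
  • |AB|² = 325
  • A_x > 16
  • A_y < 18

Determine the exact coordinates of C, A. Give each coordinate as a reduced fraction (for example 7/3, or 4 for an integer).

C = (10, 2)
A = (17, 0)

1. A_x = 17  [A = 2·M−B = 2·(33/2, 9)−(16, 18)]
2. A_y = 0  [A = 2·M−B = 2·(33/2, 9)−(16, 18)]
   so A = (17, 0)
3. C_x = 10  [C = 2·N−B = 2·(13, 10)−(16, 18)]
4. C_y = 2  [C = 2·N−B = 2·(13, 10)−(16, 18)]
   so C = (10, 2)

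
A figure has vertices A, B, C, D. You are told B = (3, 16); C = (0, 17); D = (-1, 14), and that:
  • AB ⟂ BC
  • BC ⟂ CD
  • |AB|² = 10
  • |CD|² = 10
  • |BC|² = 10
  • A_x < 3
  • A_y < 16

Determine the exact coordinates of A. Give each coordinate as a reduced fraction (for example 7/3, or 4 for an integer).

A = (2, 13)

1. A_x = 2  [[AB ⟂ BC ⇒ 3x-1y+7=0] ∩ [|A−(3, 16)|²=10]]
2. A_y = 13  [[AB ⟂ BC ⇒ 3x-1y+7=0] ∩ [|A−(3, 16)|²=10]]
   so A = (2, 13)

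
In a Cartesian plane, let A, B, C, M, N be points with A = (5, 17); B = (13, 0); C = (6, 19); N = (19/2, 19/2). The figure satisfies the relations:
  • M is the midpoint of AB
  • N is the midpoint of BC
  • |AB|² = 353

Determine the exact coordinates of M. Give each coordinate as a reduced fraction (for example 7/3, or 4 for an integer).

1. M_x = 9  [2·M = A+B = (5, 17)+(13, 0)]
2. M_y = 17/2  [2·M = A+B = (5, 17)+(13, 0)]
   so M = (9, 17/2)

M = (9, 17/2)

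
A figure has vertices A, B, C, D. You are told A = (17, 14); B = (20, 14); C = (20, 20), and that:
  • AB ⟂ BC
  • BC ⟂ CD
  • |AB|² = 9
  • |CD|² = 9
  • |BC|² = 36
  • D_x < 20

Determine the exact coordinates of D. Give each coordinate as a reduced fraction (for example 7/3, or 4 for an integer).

D = (17, 20)

1. D_x = 17  [[BC ⟂ CD ⇒ 6y-120=0] ∩ [|D−(20, 20)|²=9]]
2. D_y = 20  [[BC ⟂ CD ⇒ 6y-120=0] ∩ [|D−(20, 20)|²=9]]
   so D = (17, 20)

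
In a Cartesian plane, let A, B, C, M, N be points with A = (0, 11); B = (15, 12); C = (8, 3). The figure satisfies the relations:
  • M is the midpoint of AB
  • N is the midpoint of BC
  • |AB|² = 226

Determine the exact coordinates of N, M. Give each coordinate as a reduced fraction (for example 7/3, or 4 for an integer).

1. M_x = 15/2  [2·M = A+B = (0, 11)+(15, 12)]
2. M_y = 23/2  [2·M = A+B = (0, 11)+(15, 12)]
   so M = (15/2, 23/2)
3. N_x = 23/2  [2·N = B+C = (15, 12)+(8, 3)]
4. N_y = 15/2  [2·N = B+C = (15, 12)+(8, 3)]
   so N = (23/2, 15/2)

N = (23/2, 15/2)
M = (15/2, 23/2)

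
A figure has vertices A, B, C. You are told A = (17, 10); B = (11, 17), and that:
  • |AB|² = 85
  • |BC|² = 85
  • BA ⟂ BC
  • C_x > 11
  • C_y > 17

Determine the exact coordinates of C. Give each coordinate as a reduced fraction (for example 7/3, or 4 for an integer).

C = (18, 23)

1. C_x = 18  [[BA ⟂ BC ⇒ 6x-7y+53=0] ∩ [|C−(11, 17)|²=85]]
2. C_y = 23  [[BA ⟂ BC ⇒ 6x-7y+53=0] ∩ [|C−(11, 17)|²=85]]
   so C = (18, 23)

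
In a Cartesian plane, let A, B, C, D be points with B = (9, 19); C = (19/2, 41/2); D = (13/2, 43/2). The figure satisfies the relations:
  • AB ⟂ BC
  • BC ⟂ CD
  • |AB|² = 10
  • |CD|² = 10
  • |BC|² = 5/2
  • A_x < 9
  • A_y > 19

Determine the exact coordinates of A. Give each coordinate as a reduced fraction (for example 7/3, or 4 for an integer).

A = (6, 20)

1. A_x = 6  [[AB ⟂ BC ⇒ -1/2x-3/2y+33=0] ∩ [|A−(9, 19)|²=10]]
2. A_y = 20  [[AB ⟂ BC ⇒ -1/2x-3/2y+33=0] ∩ [|A−(9, 19)|²=10]]
   so A = (6, 20)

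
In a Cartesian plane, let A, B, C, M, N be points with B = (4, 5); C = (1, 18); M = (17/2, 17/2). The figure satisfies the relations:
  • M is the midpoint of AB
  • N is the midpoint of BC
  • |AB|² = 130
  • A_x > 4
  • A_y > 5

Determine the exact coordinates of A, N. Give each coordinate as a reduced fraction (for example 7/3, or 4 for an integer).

A = (13, 12)
N = (5/2, 23/2)

1. A_x = 13  [A = 2·M−B = 2·(17/2, 17/2)−(4, 5)]
2. A_y = 12  [A = 2·M−B = 2·(17/2, 17/2)−(4, 5)]
   so A = (13, 12)
3. N_x = 5/2  [2·N = B+C = (4, 5)+(1, 18)]
4. N_y = 23/2  [2·N = B+C = (4, 5)+(1, 18)]
   so N = (5/2, 23/2)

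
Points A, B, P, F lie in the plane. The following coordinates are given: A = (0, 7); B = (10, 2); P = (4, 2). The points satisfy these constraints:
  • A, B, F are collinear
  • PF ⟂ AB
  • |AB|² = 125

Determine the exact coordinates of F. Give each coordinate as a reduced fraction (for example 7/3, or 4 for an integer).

F = (26/5, 22/5)

1. F_x = 26/5  [[A, B, F are collinear ⇒ 5x+10y-70=0] ∩ [PF ⟂ AB ⇒ 10x-5y-30=0]]
2. F_y = 22/5  [[A, B, F are collinear ⇒ 5x+10y-70=0] ∩ [PF ⟂ AB ⇒ 10x-5y-30=0]]
   so F = (26/5, 22/5)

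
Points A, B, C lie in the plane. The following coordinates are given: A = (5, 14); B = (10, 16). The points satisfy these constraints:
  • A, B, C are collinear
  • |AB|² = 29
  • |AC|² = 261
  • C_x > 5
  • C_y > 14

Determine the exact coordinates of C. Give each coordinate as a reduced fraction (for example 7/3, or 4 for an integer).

C = (20, 20)

1. C_x = 20  [[A, B, C are collinear ⇒ -2x+5y-60=0] ∩ [|C−(5, 14)|²=261]]
2. C_y = 20  [[A, B, C are collinear ⇒ -2x+5y-60=0] ∩ [|C−(5, 14)|²=261]]
   so C = (20, 20)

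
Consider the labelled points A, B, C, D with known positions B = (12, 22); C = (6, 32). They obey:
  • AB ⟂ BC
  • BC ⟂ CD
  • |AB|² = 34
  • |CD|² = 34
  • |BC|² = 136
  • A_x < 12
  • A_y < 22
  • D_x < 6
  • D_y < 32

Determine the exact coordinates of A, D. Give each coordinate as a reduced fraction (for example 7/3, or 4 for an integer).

1. A_x = 7  [[AB ⟂ BC ⇒ 6x-10y+148=0] ∩ [|A−(12, 22)|²=34]]
2. A_y = 19  [[AB ⟂ BC ⇒ 6x-10y+148=0] ∩ [|A−(12, 22)|²=34]]
   so A = (7, 19)
3. D_x = 1  [[BC ⟂ CD ⇒ -6x+10y-284=0] ∩ [|D−(6, 32)|²=34]]
4. D_y = 29  [[BC ⟂ CD ⇒ -6x+10y-284=0] ∩ [|D−(6, 32)|²=34]]
   so D = (1, 29)

A = (7, 19)
D = (1, 29)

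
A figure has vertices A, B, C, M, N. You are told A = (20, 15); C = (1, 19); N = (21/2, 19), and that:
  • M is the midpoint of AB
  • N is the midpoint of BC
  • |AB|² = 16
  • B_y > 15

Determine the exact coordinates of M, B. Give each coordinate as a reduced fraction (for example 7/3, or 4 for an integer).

1. B_x = 20  [B = 2·N−C = 2·(21/2, 19)−(1, 19)]
2. B_y = 19  [B = 2·N−C = 2·(21/2, 19)−(1, 19)]
   so B = (20, 19)
3. M_x = 20  [2·M = A+B = (20, 15)+(20, 19)]
4. M_y = 17  [2·M = A+B = (20, 15)+(20, 19)]
   so M = (20, 17)

M = (20, 17)
B = (20, 19)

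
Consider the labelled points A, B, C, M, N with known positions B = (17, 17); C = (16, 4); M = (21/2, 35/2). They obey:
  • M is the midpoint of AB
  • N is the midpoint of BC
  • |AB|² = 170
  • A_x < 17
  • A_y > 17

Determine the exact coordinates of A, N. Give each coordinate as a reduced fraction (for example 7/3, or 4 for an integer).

1. A_x = 4  [A = 2·M−B = 2·(21/2, 35/2)−(17, 17)]
2. A_y = 18  [A = 2·M−B = 2·(21/2, 35/2)−(17, 17)]
   so A = (4, 18)
3. N_x = 33/2  [2·N = B+C = (17, 17)+(16, 4)]
4. N_y = 21/2  [2·N = B+C = (17, 17)+(16, 4)]
   so N = (33/2, 21/2)

A = (4, 18)
N = (33/2, 21/2)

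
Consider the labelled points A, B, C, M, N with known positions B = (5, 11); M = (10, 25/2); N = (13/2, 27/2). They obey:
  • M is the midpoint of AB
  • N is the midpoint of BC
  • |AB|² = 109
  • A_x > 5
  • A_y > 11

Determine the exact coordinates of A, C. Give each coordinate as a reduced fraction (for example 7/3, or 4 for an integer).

1. A_x = 15  [A = 2·M−B = 2·(10, 25/2)−(5, 11)]
2. A_y = 14  [A = 2·M−B = 2·(10, 25/2)−(5, 11)]
   so A = (15, 14)
3. C_x = 8  [C = 2·N−B = 2·(13/2, 27/2)−(5, 11)]
4. C_y = 16  [C = 2·N−B = 2·(13/2, 27/2)−(5, 11)]
   so C = (8, 16)

A = (15, 14)
C = (8, 16)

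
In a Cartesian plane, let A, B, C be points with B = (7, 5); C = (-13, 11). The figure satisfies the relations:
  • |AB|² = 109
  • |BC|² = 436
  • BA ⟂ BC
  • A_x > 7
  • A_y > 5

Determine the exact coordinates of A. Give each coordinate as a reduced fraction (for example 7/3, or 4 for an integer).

1. A_x = 10  [[BA ⟂ BC ⇒ -20x+6y+110=0] ∩ [|A−(7, 5)|²=109]]
2. A_y = 15  [[BA ⟂ BC ⇒ -20x+6y+110=0] ∩ [|A−(7, 5)|²=109]]
   so A = (10, 15)

A = (10, 15)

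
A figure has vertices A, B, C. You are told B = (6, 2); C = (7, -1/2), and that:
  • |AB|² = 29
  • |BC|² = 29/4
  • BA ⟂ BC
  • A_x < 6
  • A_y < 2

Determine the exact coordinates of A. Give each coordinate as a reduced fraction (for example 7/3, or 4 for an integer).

A = (1, 0)

1. A_x = 1  [[BA ⟂ BC ⇒ 1x-5/2y-1=0] ∩ [|A−(6, 2)|²=29]]
2. A_y = 0  [[BA ⟂ BC ⇒ 1x-5/2y-1=0] ∩ [|A−(6, 2)|²=29]]
   so A = (1, 0)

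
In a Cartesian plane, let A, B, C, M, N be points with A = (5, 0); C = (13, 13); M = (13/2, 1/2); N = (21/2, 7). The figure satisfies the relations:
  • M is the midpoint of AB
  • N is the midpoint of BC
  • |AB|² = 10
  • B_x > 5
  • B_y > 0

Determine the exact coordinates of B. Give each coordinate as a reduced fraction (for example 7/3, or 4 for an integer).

B = (8, 1)

1. B_x = 8  [B = 2·M−A = 2·(13/2, 1/2)−(5, 0)]
2. B_y = 1  [B = 2·M−A = 2·(13/2, 1/2)−(5, 0)]
   so B = (8, 1)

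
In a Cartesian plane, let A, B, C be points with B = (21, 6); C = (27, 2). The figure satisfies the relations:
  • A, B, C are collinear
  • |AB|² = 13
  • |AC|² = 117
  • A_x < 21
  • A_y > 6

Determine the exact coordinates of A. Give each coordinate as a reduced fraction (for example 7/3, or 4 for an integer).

A = (18, 8)

1. A_x = 18  [[A, B, C are collinear ⇒ 4x+6y-120=0] ∩ [|A−(21, 6)|²=13]]
2. A_y = 8  [[A, B, C are collinear ⇒ 4x+6y-120=0] ∩ [|A−(21, 6)|²=13]]
   so A = (18, 8)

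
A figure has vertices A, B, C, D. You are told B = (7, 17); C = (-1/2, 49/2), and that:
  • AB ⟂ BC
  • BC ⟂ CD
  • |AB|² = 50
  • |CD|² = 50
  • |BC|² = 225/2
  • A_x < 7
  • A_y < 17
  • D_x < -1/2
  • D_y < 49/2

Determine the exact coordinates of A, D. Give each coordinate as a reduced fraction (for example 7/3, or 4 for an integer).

A = (2, 12)
D = (-11/2, 39/2)

1. A_x = 2  [[AB ⟂ BC ⇒ 15/2x-15/2y+75=0] ∩ [|A−(7, 17)|²=50]]
2. A_y = 12  [[AB ⟂ BC ⇒ 15/2x-15/2y+75=0] ∩ [|A−(7, 17)|²=50]]
   so A = (2, 12)
3. D_x = -11/2  [[BC ⟂ CD ⇒ -15/2x+15/2y-375/2=0] ∩ [|D−(-1/2, 49/2)|²=50]]
4. D_y = 39/2  [[BC ⟂ CD ⇒ -15/2x+15/2y-375/2=0] ∩ [|D−(-1/2, 49/2)|²=50]]
   so D = (-11/2, 39/2)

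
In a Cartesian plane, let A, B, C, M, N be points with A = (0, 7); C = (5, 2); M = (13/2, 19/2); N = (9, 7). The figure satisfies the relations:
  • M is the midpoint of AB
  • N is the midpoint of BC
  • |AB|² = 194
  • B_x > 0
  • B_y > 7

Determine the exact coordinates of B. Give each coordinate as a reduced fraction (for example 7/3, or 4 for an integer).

B = (13, 12)

1. B_x = 13  [B = 2·M−A = 2·(13/2, 19/2)−(0, 7)]
2. B_y = 12  [B = 2·M−A = 2·(13/2, 19/2)−(0, 7)]
   so B = (13, 12)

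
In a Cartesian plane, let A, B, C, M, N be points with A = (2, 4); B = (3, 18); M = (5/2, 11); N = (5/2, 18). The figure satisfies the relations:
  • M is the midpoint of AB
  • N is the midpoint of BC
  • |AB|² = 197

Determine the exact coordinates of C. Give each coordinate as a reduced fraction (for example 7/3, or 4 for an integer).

1. C_x = 2  [C = 2·N−B = 2·(5/2, 18)−(3, 18)]
2. C_y = 18  [C = 2·N−B = 2·(5/2, 18)−(3, 18)]
   so C = (2, 18)

C = (2, 18)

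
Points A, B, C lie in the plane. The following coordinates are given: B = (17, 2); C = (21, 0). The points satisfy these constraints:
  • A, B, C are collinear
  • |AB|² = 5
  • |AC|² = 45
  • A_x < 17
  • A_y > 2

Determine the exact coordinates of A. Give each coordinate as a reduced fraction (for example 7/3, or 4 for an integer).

1. A_x = 15  [[A, B, C are collinear ⇒ 2x+4y-42=0] ∩ [|A−(17, 2)|²=5]]
2. A_y = 3  [[A, B, C are collinear ⇒ 2x+4y-42=0] ∩ [|A−(17, 2)|²=5]]
   so A = (15, 3)

A = (15, 3)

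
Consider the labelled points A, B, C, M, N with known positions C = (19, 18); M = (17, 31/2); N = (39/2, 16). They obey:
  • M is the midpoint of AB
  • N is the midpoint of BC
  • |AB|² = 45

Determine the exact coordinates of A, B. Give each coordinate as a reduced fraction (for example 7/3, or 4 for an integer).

A = (14, 17)
B = (20, 14)

1. B_x = 20  [B = 2·N−C = 2·(39/2, 16)−(19, 18)]
2. B_y = 14  [B = 2·N−C = 2·(39/2, 16)−(19, 18)]
   so B = (20, 14)
3. A_x = 14  [A = 2·M−B = 2·(17, 31/2)−(20, 14)]
4. A_y = 17  [A = 2·M−B = 2·(17, 31/2)−(20, 14)]
   so A = (14, 17)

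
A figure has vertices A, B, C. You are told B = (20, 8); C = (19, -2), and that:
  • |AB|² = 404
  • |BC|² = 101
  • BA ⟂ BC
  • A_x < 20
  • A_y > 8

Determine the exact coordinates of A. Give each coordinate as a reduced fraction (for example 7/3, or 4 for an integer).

1. A_x = 0  [[BA ⟂ BC ⇒ -1x-10y+100=0] ∩ [|A−(20, 8)|²=404]]
2. A_y = 10  [[BA ⟂ BC ⇒ -1x-10y+100=0] ∩ [|A−(20, 8)|²=404]]
   so A = (0, 10)

A = (0, 10)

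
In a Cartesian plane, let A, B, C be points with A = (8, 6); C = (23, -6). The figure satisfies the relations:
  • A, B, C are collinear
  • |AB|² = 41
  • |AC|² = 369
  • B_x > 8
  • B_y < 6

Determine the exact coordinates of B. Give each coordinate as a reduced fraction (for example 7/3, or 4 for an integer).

1. B_x = 13  [[A, B, C are collinear ⇒ -12x-15y+186=0] ∩ [|B−(8, 6)|²=41]]
2. B_y = 2  [[A, B, C are collinear ⇒ -12x-15y+186=0] ∩ [|B−(8, 6)|²=41]]
   so B = (13, 2)

B = (13, 2)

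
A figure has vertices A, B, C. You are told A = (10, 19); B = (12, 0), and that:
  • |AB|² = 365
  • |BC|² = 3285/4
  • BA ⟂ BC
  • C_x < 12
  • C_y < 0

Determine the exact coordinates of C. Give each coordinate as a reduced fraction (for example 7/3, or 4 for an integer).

C = (-33/2, -3)

1. C_x = -33/2  [[BA ⟂ BC ⇒ -2x+19y+24=0] ∩ [|C−(12, 0)|²=3285/4]]
2. C_y = -3  [[BA ⟂ BC ⇒ -2x+19y+24=0] ∩ [|C−(12, 0)|²=3285/4]]
   so C = (-33/2, -3)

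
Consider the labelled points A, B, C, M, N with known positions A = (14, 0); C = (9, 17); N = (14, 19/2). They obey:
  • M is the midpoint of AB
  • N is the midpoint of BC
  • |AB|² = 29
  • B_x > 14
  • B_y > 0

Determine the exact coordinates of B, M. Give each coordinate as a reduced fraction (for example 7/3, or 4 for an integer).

B = (19, 2)
M = (33/2, 1)

1. B_x = 19  [B = 2·N−C = 2·(14, 19/2)−(9, 17)]
2. B_y = 2  [B = 2·N−C = 2·(14, 19/2)−(9, 17)]
   so B = (19, 2)
3. M_x = 33/2  [2·M = A+B = (14, 0)+(19, 2)]
4. M_y = 1  [2·M = A+B = (14, 0)+(19, 2)]
   so M = (33/2, 1)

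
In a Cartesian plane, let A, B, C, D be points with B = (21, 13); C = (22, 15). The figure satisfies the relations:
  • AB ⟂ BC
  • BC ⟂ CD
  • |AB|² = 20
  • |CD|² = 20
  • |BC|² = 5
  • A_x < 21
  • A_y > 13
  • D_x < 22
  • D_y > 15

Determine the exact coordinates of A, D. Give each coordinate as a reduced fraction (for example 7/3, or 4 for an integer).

A = (17, 15)
D = (18, 17)

1. A_x = 17  [[AB ⟂ BC ⇒ -1x-2y+47=0] ∩ [|A−(21, 13)|²=20]]
2. A_y = 15  [[AB ⟂ BC ⇒ -1x-2y+47=0] ∩ [|A−(21, 13)|²=20]]
   so A = (17, 15)
3. D_x = 18  [[BC ⟂ CD ⇒ 1x+2y-52=0] ∩ [|D−(22, 15)|²=20]]
4. D_y = 17  [[BC ⟂ CD ⇒ 1x+2y-52=0] ∩ [|D−(22, 15)|²=20]]
   so D = (18, 17)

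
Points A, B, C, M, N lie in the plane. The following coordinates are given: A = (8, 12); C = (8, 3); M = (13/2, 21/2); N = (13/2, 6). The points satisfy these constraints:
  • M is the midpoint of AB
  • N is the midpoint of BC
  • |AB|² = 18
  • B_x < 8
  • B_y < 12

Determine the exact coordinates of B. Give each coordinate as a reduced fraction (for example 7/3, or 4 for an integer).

1. B_x = 5  [B = 2·M−A = 2·(13/2, 21/2)−(8, 12)]
2. B_y = 9  [B = 2·M−A = 2·(13/2, 21/2)−(8, 12)]
   so B = (5, 9)

B = (5, 9)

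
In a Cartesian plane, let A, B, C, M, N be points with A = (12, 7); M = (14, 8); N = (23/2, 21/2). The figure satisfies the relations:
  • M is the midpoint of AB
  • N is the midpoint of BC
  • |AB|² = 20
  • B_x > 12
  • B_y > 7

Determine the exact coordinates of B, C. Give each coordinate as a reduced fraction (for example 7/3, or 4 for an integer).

1. B_x = 16  [B = 2·M−A = 2·(14, 8)−(12, 7)]
2. B_y = 9  [B = 2·M−A = 2·(14, 8)−(12, 7)]
   so B = (16, 9)
3. C_x = 7  [C = 2·N−B = 2·(23/2, 21/2)−(16, 9)]
4. C_y = 12  [C = 2·N−B = 2·(23/2, 21/2)−(16, 9)]
   so C = (7, 12)

B = (16, 9)
C = (7, 12)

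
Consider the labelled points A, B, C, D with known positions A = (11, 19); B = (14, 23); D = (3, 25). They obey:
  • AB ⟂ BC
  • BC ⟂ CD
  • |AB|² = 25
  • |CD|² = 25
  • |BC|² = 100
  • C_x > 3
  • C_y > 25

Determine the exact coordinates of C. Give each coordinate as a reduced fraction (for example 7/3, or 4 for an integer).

C = (6, 29)

1. C_x = 6  [[AB ⟂ BC ⇒ 3x+4y-134=0] ∩ [|C−(3, 25)|²=25]]
2. C_y = 29  [[AB ⟂ BC ⇒ 3x+4y-134=0] ∩ [|C−(3, 25)|²=25]]
   so C = (6, 29)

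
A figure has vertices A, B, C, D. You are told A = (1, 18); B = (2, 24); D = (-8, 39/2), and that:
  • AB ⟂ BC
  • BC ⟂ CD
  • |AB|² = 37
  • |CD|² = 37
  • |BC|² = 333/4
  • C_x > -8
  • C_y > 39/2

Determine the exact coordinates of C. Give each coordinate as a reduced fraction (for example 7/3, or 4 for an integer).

C = (-7, 51/2)

1. C_x = -7  [[AB ⟂ BC ⇒ 1x+6y-146=0] ∩ [|C−(-8, 39/2)|²=37]]
2. C_y = 51/2  [[AB ⟂ BC ⇒ 1x+6y-146=0] ∩ [|C−(-8, 39/2)|²=37]]
   so C = (-7, 51/2)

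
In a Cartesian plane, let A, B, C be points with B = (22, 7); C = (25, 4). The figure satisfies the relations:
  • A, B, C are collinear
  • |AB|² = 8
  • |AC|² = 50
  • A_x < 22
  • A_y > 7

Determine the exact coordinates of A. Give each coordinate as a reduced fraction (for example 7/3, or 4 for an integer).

A = (20, 9)

1. A_x = 20  [[A, B, C are collinear ⇒ 3x+3y-87=0] ∩ [|A−(22, 7)|²=8]]
2. A_y = 9  [[A, B, C are collinear ⇒ 3x+3y-87=0] ∩ [|A−(22, 7)|²=8]]
   so A = (20, 9)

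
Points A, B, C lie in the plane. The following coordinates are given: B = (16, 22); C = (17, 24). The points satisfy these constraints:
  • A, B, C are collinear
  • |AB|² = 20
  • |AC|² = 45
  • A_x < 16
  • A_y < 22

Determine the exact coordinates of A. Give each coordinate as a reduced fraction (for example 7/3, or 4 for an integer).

1. A_x = 14  [[A, B, C are collinear ⇒ -2x+1y+10=0] ∩ [|A−(16, 22)|²=20]]
2. A_y = 18  [[A, B, C are collinear ⇒ -2x+1y+10=0] ∩ [|A−(16, 22)|²=20]]
   so A = (14, 18)

A = (14, 18)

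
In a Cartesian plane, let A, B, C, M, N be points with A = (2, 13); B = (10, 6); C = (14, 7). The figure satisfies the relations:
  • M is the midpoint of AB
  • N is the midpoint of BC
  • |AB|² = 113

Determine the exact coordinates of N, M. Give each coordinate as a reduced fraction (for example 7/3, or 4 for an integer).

N = (12, 13/2)
M = (6, 19/2)

1. M_x = 6  [2·M = A+B = (2, 13)+(10, 6)]
2. M_y = 19/2  [2·M = A+B = (2, 13)+(10, 6)]
   so M = (6, 19/2)
3. N_x = 12  [2·N = B+C = (10, 6)+(14, 7)]
4. N_y = 13/2  [2·N = B+C = (10, 6)+(14, 7)]
   so N = (12, 13/2)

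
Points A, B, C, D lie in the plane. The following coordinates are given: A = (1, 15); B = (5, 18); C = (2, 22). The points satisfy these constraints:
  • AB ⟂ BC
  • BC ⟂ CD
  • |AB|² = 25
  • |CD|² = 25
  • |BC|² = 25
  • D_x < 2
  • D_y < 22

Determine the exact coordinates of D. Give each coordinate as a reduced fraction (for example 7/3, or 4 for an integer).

1. D_x = -2  [[BC ⟂ CD ⇒ -3x+4y-82=0] ∩ [|D−(2, 22)|²=25]]
2. D_y = 19  [[BC ⟂ CD ⇒ -3x+4y-82=0] ∩ [|D−(2, 22)|²=25]]
   so D = (-2, 19)

D = (-2, 19)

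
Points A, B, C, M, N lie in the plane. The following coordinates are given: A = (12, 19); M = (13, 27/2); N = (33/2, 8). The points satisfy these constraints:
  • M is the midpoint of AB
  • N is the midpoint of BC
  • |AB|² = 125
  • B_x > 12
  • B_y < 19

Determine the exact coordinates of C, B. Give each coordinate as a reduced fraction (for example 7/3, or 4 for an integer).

C = (19, 8)
B = (14, 8)

1. B_x = 14  [B = 2·M−A = 2·(13, 27/2)−(12, 19)]
2. B_y = 8  [B = 2·M−A = 2·(13, 27/2)−(12, 19)]
   so B = (14, 8)
3. C_x = 19  [C = 2·N−B = 2·(33/2, 8)−(14, 8)]
4. C_y = 8  [C = 2·N−B = 2·(33/2, 8)−(14, 8)]
   so C = (19, 8)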